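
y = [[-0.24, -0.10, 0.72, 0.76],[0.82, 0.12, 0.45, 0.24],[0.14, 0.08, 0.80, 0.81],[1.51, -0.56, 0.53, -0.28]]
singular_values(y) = [1.96, 1.54, 0.42, 0.0]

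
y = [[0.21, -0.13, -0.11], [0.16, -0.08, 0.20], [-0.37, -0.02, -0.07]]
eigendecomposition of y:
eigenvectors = [[-0.73+0.00j, (0.11+0.21j), 0.11-0.21j], [0.05+0.00j, (0.8+0j), 0.80-0.00j], [0.68+0.00j, (-0.29+0.47j), (-0.29-0.47j)]]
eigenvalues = [(0.32+0j), (-0.13+0.16j), (-0.13-0.16j)]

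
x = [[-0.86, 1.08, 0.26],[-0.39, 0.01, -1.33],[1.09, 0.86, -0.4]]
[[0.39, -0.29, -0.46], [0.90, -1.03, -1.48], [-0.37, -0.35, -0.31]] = x @ [[-0.56, 0.18, 0.37], [0.04, -0.3, -0.37], [-0.51, 0.72, 1.0]]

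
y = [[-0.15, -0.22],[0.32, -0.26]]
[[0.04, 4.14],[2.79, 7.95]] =y@[[5.51, 6.16], [-3.94, -23.00]]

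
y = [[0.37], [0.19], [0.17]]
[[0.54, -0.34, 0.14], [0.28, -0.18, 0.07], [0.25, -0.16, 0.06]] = y @[[1.47, -0.93, 0.38]]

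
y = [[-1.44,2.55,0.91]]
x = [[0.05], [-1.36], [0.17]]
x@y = [[-0.07, 0.13, 0.05], [1.96, -3.47, -1.24], [-0.24, 0.43, 0.15]]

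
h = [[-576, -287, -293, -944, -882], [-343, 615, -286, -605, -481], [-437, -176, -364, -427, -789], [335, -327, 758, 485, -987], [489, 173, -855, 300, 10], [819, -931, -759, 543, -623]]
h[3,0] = 335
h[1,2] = -286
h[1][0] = -343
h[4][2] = -855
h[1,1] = 615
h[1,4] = -481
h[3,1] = -327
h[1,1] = 615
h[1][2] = -286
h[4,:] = [489, 173, -855, 300, 10]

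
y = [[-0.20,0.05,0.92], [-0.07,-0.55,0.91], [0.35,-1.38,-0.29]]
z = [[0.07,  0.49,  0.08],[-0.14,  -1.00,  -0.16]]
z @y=[[-0.02, -0.38, 0.49], [0.04, 0.76, -0.99]]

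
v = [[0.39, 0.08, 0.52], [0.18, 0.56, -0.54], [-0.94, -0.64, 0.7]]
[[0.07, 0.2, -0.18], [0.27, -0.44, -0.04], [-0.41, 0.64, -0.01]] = v @ [[0.14,-0.12,0.04],[0.39,-0.25,-0.40],[-0.04,0.52,-0.32]]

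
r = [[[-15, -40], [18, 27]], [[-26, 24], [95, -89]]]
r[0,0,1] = -40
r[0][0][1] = -40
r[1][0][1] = 24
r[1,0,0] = -26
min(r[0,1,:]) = 18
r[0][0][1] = -40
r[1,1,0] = 95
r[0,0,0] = -15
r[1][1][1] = -89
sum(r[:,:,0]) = 72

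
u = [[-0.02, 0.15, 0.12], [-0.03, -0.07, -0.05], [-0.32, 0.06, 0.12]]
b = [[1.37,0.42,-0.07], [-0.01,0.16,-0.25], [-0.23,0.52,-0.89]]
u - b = [[-1.39, -0.27, 0.19], [-0.02, -0.23, 0.20], [-0.09, -0.46, 1.01]]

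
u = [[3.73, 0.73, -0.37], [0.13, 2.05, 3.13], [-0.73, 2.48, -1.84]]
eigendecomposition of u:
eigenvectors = [[(0.1+0j),-0.81+0.00j,(-0.81-0j)],[(-0.5+0j),0.18-0.48j,(0.18+0.48j)],[(0.86+0j),0.17-0.23j,(0.17+0.23j)]]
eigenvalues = [(-3.36+0j), (3.65+0.33j), (3.65-0.33j)]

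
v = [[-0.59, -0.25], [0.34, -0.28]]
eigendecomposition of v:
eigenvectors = [[0.35-0.55j, 0.35+0.55j], [(-0.76+0j), (-0.76-0j)]]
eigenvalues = [(-0.43+0.25j), (-0.43-0.25j)]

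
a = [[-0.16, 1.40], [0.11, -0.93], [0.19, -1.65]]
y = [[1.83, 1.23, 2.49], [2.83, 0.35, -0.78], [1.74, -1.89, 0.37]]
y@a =[[0.32, -2.69], [-0.56, 4.92], [-0.42, 3.58]]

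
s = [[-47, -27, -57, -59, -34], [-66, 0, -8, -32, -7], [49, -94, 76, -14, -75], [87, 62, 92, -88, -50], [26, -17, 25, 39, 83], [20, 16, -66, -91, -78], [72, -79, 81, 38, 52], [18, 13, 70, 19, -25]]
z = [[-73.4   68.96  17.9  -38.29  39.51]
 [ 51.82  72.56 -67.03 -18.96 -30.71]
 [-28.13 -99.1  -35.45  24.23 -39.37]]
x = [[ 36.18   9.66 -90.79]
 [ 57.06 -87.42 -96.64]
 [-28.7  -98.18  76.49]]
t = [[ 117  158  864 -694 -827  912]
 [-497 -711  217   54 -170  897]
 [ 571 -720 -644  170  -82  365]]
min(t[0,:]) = -827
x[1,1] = -87.42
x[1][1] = -87.42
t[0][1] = 158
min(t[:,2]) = -644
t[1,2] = 217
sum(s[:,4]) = -134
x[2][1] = -98.18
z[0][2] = 17.9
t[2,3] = 170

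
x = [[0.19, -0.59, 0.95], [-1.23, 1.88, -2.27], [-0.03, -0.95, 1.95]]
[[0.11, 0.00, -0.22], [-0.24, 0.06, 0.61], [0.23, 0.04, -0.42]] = x@[[0.05,0.08,-0.13], [0.11,0.28,-0.05], [0.17,0.16,-0.24]]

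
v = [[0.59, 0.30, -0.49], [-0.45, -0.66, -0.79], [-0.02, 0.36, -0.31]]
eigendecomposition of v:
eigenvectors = [[(0.96+0j), (0.13+0.28j), (0.13-0.28j)], [(-0.27+0j), (-0.82+0j), (-0.82-0j)], [(-0.13+0j), 0.12+0.46j, 0.12-0.46j]]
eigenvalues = [(0.57+0j), (-0.48+0.6j), (-0.48-0.6j)]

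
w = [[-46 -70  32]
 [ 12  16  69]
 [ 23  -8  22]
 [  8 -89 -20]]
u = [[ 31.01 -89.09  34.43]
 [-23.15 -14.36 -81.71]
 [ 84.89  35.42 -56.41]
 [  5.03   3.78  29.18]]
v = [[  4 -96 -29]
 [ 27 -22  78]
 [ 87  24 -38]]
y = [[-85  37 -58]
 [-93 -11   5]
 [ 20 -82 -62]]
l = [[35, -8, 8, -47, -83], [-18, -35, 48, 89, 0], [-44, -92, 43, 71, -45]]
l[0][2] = 8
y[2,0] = 20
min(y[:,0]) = -93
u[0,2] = 34.43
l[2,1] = -92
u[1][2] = -81.71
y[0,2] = -58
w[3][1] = -89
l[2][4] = -45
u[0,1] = -89.09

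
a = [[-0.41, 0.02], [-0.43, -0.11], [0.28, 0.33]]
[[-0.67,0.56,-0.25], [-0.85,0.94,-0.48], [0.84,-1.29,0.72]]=a@[[1.69, -1.50, 0.7], [1.11, -2.64, 1.60]]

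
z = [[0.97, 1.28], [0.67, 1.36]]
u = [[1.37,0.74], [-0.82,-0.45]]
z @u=[[0.28, 0.14], [-0.20, -0.12]]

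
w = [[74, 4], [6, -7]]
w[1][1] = -7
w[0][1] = 4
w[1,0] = 6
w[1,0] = 6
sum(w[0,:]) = 78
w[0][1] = 4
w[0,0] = 74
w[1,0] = 6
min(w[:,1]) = -7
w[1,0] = 6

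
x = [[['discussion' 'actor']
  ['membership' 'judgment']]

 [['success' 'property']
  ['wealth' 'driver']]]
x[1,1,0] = 'wealth'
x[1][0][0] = 'success'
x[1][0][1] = 'property'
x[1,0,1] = 'property'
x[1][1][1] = 'driver'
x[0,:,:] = [['discussion', 'actor'], ['membership', 'judgment']]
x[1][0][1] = 'property'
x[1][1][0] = 'wealth'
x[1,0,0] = 'success'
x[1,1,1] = 'driver'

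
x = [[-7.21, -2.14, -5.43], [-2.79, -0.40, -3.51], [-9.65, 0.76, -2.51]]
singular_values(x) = [13.84, 3.73, 1.0]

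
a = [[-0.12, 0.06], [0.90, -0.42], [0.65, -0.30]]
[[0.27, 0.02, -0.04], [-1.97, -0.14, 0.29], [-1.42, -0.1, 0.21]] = a @ [[-1.18,-0.08,0.17],[2.16,0.15,-0.32]]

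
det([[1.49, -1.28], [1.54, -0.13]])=1.778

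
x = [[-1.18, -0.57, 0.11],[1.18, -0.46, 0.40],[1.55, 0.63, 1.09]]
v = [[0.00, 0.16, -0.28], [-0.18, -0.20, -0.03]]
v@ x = [[-0.25, -0.25, -0.24], [-0.07, 0.18, -0.13]]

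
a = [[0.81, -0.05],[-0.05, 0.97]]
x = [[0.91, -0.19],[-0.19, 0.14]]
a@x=[[0.75, -0.16], [-0.23, 0.15]]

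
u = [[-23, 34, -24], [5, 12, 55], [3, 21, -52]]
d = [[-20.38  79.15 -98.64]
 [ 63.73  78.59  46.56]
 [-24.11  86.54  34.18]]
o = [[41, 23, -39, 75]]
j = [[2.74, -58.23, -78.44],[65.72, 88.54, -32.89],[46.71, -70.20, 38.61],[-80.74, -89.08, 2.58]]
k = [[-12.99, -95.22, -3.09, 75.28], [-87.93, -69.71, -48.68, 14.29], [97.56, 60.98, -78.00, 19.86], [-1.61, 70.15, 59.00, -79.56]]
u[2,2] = -52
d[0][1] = 79.15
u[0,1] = 34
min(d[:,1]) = 78.59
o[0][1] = 23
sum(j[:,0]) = 34.42999999999999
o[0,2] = -39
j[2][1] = -70.2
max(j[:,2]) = 38.61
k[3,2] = 59.0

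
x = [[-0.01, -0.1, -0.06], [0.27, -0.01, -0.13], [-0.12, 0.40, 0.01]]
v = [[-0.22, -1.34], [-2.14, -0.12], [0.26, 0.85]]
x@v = [[0.2,-0.03],  [-0.07,-0.47],  [-0.83,0.12]]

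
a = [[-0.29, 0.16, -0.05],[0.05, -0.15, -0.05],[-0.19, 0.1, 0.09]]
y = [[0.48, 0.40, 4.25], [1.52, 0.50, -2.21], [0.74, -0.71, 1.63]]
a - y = [[-0.77, -0.24, -4.3], [-1.47, -0.65, 2.16], [-0.93, 0.81, -1.54]]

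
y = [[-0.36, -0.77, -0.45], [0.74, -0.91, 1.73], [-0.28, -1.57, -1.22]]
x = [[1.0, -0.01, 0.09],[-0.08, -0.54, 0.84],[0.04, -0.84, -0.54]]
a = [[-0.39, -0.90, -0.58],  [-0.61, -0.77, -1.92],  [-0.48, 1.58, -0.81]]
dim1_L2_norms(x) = [1.0, 1.0, 1.0]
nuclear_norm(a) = 4.51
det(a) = -1.04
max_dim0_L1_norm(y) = 3.4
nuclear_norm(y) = 4.52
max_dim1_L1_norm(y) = 3.38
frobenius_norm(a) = 3.05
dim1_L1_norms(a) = [1.87, 3.3, 2.87]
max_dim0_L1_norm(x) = 1.47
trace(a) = -1.97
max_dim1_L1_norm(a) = 3.3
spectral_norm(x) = 1.00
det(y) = -1.06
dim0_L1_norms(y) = [1.38, 3.25, 3.4]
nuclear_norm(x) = 3.01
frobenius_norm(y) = 3.05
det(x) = 1.01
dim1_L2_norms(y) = [0.96, 2.09, 2.01]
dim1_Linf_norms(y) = [0.77, 1.73, 1.57]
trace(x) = -0.08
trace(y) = -2.49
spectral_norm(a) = 2.38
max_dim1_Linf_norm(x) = 1.0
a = x @ y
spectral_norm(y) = 2.37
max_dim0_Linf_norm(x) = 1.0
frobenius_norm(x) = 1.74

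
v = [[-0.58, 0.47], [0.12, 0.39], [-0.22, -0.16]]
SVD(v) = [[-0.97, 0.17],[-0.25, -0.79],[-0.06, 0.59]] @ diag([0.7677891872749907, 0.4563986896383567]) @ [[0.71, -0.71], [-0.71, -0.71]]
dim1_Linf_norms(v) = [0.58, 0.39, 0.22]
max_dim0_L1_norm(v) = 1.02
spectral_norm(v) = 0.77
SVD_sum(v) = [[-0.53,0.52], [-0.13,0.13], [-0.03,0.03]] + [[-0.05, -0.05], [0.25, 0.26], [-0.19, -0.19]]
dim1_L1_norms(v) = [1.05, 0.51, 0.38]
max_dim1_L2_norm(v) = 0.75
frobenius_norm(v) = 0.89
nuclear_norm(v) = 1.22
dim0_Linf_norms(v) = [0.58, 0.47]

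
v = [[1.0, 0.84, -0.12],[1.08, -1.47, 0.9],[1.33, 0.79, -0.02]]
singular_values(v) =[2.04, 2.02, 0.0]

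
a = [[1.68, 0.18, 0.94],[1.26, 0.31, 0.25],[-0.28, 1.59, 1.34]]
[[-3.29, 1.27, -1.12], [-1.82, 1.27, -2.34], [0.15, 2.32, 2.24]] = a @ [[-1.42,0.62,-2.09], [0.78,1.63,-1.31], [-1.11,-0.07,2.79]]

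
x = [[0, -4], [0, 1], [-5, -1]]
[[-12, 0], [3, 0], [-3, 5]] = x @ [[0, -1], [3, 0]]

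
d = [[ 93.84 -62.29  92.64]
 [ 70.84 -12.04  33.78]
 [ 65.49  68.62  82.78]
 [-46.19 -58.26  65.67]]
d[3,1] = -58.26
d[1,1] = -12.04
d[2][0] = 65.49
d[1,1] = -12.04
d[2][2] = 82.78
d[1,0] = 70.84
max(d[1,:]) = 70.84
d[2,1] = 68.62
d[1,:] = [70.84, -12.04, 33.78]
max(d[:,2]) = 92.64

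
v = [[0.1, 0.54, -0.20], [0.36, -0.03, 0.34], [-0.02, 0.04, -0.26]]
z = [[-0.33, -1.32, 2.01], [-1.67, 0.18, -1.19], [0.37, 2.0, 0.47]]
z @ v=[[-0.55, -0.06, -0.91], [-0.08, -0.95, 0.7], [0.75, 0.16, 0.48]]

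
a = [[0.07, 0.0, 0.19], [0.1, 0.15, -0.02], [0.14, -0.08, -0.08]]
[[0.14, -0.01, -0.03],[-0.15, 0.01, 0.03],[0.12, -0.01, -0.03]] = a@[[0.48, -0.03, -0.10], [-1.25, 0.07, 0.26], [0.54, -0.03, -0.11]]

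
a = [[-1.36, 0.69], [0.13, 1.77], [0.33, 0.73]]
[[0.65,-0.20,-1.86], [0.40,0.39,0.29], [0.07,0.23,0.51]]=a @ [[-0.35, 0.25, 1.40], [0.25, 0.2, 0.06]]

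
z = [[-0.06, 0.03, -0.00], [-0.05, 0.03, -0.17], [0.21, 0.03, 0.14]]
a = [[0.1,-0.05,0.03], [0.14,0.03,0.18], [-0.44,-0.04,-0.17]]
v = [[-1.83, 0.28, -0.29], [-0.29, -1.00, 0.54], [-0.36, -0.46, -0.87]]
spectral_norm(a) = 0.52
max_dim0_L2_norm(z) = 0.22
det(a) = 0.00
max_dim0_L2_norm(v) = 1.89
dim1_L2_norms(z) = [0.07, 0.18, 0.25]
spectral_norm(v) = 1.94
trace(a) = -0.04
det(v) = -2.11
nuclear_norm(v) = 4.04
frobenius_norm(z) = 0.32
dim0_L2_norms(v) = [1.89, 1.14, 1.06]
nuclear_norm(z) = 0.45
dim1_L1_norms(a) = [0.18, 0.35, 0.65]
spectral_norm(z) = 0.30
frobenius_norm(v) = 2.45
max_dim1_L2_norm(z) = 0.25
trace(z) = 0.11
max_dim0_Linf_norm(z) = 0.21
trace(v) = -3.70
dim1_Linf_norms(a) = [0.1, 0.18, 0.44]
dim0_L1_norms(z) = [0.32, 0.09, 0.31]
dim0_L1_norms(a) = [0.68, 0.12, 0.38]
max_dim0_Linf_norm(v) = 1.83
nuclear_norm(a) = 0.69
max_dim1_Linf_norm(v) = 1.83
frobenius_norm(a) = 0.54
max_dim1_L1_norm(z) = 0.38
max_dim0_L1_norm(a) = 0.68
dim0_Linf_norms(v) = [1.83, 1.0, 0.87]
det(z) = -0.00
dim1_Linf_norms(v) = [1.83, 1.0, 0.87]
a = z @ v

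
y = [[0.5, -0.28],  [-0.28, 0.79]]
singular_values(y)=[0.96, 0.33]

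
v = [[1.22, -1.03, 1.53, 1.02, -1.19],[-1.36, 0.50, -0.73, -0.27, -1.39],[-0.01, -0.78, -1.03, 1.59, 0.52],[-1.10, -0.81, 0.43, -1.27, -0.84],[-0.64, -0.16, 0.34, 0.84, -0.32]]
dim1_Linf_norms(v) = [1.53, 1.39, 1.59, 1.27, 0.84]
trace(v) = -0.90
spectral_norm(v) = 3.04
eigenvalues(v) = [(-2.11+0j), (-1.02+1.32j), (-1.02-1.32j), (2.14+0j), (1.11+0j)]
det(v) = -13.93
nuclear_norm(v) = 9.61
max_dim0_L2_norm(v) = 2.44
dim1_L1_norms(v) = [5.99, 4.25, 3.93, 4.45, 2.3]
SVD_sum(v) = [[1.27, -0.57, 0.59, 1.27, 0.3], [-1.02, 0.46, -0.47, -1.02, -0.24], [0.64, -0.29, 0.3, 0.64, 0.15], [-0.81, 0.37, -0.37, -0.81, -0.19], [0.14, -0.06, 0.07, 0.14, 0.03]] + [[-0.02, -0.49, 1.15, -0.45, -1.2], [-0.0, -0.11, 0.26, -0.10, -0.27], [0.01, 0.33, -0.76, 0.30, 0.8], [-0.01, -0.38, 0.89, -0.35, -0.94], [-0.00, -0.07, 0.17, -0.07, -0.18]] + [[-0.16, -0.08, -0.11, 0.21, -0.14], [-0.60, -0.3, -0.4, 0.77, -0.54], [-0.64, -0.32, -0.43, 0.83, -0.58], [-0.08, -0.04, -0.05, 0.1, -0.07], [-0.45, -0.22, -0.30, 0.58, -0.4]] + [[0.04, 0.16, 0.0, 0.04, -0.08],[0.14, 0.51, 0.01, 0.14, -0.25],[-0.13, -0.45, -0.01, -0.12, 0.22],[-0.21, -0.74, -0.02, -0.20, 0.37],[0.01, 0.04, 0.0, 0.01, -0.02]] + [[0.09, -0.04, -0.1, -0.04, -0.06],[0.12, -0.06, -0.13, -0.06, -0.08],[0.11, -0.05, -0.13, -0.06, -0.08],[0.01, -0.01, -0.02, -0.01, -0.01],[-0.34, 0.16, 0.4, 0.18, 0.25]]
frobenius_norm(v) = 4.71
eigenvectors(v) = [[-0.18+0.00j,-0.09+0.25j,-0.09-0.25j,0.82+0.00j,(-0.75+0j)], [(0.1+0j),-0.54+0.00j,(-0.54-0j),-0.52+0.00j,-0.03+0.00j], [0.83+0.00j,(-0.44+0.1j),-0.44-0.10j,0.05+0.00j,0.31+0.00j], [-0.52+0.00j,-0.28-0.46j,-0.28+0.46j,-0.09+0.00j,(0.22+0j)], [(0.03+0j),-0.22+0.30j,(-0.22-0.3j),(-0.2+0j),0.54+0.00j]]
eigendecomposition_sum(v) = [[(-0.13-0j), (-0.03-0j), (0.32-0j), -0.18+0.00j, (-0.28-0j)],[(0.07+0j), (0.02+0j), (-0.19+0j), (0.11-0j), (0.17+0j)],[0.59+0.00j, 0.13+0.00j, -1.51+0.00j, 0.86-0.00j, 1.33+0.00j],[-0.37-0.00j, -0.08-0.00j, 0.95-0.00j, -0.54+0.00j, (-0.84-0j)],[(0.02+0j), 0.01+0.00j, (-0.06+0j), (0.04-0j), (0.05+0j)]] + [[(-0.02+0.18j), (0.03+0.19j), (0.18+0.01j), (0.28+0.01j), -0.23+0.25j], [-0.37+0.09j, (-0.35+0.2j), 0.10+0.35j, 0.17+0.54j, (-0.65-0.28j)], [-0.28+0.14j, -0.24+0.23j, 0.15+0.26j, 0.24+0.41j, (-0.58-0.1j)], [(-0.27-0.26j), -0.35-0.19j, -0.24+0.26j, (-0.37+0.42j), -0.10-0.70j], [-0.10+0.24j, (-0.03+0.28j), 0.24+0.09j, (0.37+0.13j), (-0.43+0.25j)]] + [[-0.02-0.18j, 0.03-0.19j, (0.18-0.01j), 0.28-0.01j, (-0.23-0.25j)], [-0.37-0.09j, -0.35-0.20j, 0.10-0.35j, (0.17-0.54j), -0.65+0.28j], [(-0.28-0.14j), -0.24-0.23j, (0.15-0.26j), 0.24-0.41j, (-0.58+0.1j)], [-0.27+0.26j, -0.35+0.19j, -0.24-0.26j, -0.37-0.42j, -0.10+0.70j], [-0.10-0.24j, (-0.03-0.28j), (0.24-0.09j), (0.37-0.13j), -0.43-0.25j]] + [[(1.13+0j), -1.84+0.00j, (1.16-0j), 1.11-0.00j, (0.36+0j)], [(-0.71-0j), (1.15-0j), -0.73+0.00j, -0.70+0.00j, (-0.23-0j)], [0.07+0.00j, (-0.11+0j), 0.07-0.00j, (0.06-0j), (0.02+0j)], [-0.12-0.00j, (0.19-0j), -0.12+0.00j, (-0.12+0j), (-0.04-0j)], [(-0.28-0j), 0.45-0.00j, (-0.29+0j), (-0.27+0j), (-0.09-0j)]] + [[0.25-0.00j,0.77-0.00j,(-0.3-0j),-0.46-0.00j,-0.79-0.00j], [0.01-0.00j,(0.03-0j),-0.01-0.00j,-0.02-0.00j,(-0.03-0j)], [-0.10+0.00j,(-0.32+0j),(0.12+0j),(0.19+0j),0.33+0.00j], [(-0.07+0j),(-0.23+0j),(0.09+0j),(0.13+0j),(0.23+0j)], [-0.18+0.00j,-0.55+0.00j,0.21+0.00j,(0.33+0j),0.57+0.00j]]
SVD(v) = [[0.66,0.69,0.16,-0.15,0.22], [-0.53,0.16,0.6,-0.50,0.30], [0.33,-0.46,0.64,0.44,0.28], [-0.42,0.53,0.08,0.73,0.04], [0.07,0.1,0.45,-0.04,-0.88]] @ diag([3.035932693131313, 2.6121514799073084, 2.043263489535545, 1.2074932582800006, 0.7121879473382672]) @ [[0.64, -0.29, 0.29, 0.64, 0.15], [-0.01, -0.28, 0.64, -0.25, -0.67], [-0.49, -0.25, -0.33, 0.63, -0.44], [-0.24, -0.84, -0.02, -0.23, 0.42], [0.55, -0.26, -0.63, -0.28, -0.4]]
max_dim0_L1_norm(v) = 4.99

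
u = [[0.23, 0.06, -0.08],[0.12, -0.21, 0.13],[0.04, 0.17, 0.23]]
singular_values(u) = [0.29, 0.28, 0.25]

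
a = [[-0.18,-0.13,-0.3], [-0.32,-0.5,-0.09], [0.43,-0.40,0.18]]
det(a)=-0.083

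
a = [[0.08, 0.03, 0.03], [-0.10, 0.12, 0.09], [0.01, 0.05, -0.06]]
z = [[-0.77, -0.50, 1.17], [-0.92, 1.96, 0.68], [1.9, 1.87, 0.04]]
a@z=[[-0.03, 0.07, 0.12], [0.14, 0.45, -0.03], [-0.17, -0.02, 0.04]]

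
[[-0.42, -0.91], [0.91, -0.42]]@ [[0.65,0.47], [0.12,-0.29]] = [[-0.38,0.07],[0.54,0.55]]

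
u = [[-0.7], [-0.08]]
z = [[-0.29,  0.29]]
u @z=[[0.2, -0.20], [0.02, -0.02]]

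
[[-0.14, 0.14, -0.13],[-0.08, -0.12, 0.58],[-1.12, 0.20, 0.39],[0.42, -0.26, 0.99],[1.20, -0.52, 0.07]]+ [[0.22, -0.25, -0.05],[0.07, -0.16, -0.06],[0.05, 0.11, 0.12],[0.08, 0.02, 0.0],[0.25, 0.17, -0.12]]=[[0.08, -0.11, -0.18],  [-0.01, -0.28, 0.52],  [-1.07, 0.31, 0.51],  [0.5, -0.24, 0.99],  [1.45, -0.35, -0.05]]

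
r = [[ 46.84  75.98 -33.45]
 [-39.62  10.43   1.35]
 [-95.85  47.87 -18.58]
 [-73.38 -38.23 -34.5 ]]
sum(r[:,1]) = 96.05000000000001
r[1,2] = 1.35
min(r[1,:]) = -39.62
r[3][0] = -73.38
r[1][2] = 1.35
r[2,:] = [-95.85, 47.87, -18.58]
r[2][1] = 47.87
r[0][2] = -33.45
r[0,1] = 75.98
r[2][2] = -18.58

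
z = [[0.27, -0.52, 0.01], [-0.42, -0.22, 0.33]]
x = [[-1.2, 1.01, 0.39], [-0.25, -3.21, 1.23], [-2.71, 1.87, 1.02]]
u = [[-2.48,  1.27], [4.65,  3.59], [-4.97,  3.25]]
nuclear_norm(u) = 12.24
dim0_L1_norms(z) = [0.69, 0.74, 0.34]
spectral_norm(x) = 4.25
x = u @ z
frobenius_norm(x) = 5.14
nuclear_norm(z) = 1.16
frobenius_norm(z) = 0.82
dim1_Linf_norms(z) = [0.52, 0.42]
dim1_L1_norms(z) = [0.8, 0.97]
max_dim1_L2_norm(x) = 3.45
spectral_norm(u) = 7.26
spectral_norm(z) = 0.59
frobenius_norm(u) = 8.81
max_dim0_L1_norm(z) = 0.74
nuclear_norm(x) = 7.13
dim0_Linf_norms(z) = [0.42, 0.52, 0.33]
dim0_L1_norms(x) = [4.16, 6.09, 2.64]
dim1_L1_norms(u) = [3.75, 8.24, 8.22]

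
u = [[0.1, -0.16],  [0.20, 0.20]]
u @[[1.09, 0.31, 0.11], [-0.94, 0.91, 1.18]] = [[0.26, -0.11, -0.18],  [0.03, 0.24, 0.26]]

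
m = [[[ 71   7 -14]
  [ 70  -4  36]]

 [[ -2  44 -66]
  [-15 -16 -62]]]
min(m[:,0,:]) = -66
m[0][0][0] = 71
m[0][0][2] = -14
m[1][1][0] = -15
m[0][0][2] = -14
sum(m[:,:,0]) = 124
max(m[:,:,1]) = 44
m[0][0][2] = -14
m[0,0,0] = 71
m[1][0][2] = -66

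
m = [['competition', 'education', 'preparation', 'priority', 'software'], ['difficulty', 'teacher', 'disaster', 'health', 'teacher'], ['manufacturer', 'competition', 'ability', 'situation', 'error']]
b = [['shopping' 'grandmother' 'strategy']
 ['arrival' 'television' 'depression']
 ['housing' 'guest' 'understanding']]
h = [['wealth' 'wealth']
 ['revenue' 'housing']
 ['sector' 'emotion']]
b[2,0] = 'housing'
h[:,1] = ['wealth', 'housing', 'emotion']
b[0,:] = ['shopping', 'grandmother', 'strategy']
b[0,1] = 'grandmother'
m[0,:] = ['competition', 'education', 'preparation', 'priority', 'software']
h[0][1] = 'wealth'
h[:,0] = ['wealth', 'revenue', 'sector']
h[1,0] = 'revenue'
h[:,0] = ['wealth', 'revenue', 'sector']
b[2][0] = 'housing'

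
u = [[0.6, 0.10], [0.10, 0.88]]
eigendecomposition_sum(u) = [[0.52, -0.17], [-0.17, 0.05]] + [[0.08, 0.27], [0.27, 0.83]]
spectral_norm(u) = 0.91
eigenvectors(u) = [[-0.95, -0.31], [0.31, -0.95]]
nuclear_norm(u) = 1.48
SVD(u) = [[0.31, 0.95], [0.95, -0.31]] @ diag([0.9120465053408525, 0.5679534946591475]) @ [[0.31, 0.95], [0.95, -0.31]]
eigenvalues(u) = [0.57, 0.91]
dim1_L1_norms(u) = [0.7, 0.98]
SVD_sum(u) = [[0.08, 0.27], [0.27, 0.83]] + [[0.52, -0.17], [-0.17, 0.05]]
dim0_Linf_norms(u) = [0.6, 0.88]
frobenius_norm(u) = 1.07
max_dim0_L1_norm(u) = 0.98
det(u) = 0.52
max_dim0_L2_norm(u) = 0.89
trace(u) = 1.48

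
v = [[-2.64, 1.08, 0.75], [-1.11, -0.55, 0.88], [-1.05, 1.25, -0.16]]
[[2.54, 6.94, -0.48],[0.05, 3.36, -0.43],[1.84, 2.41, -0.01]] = v@[[-0.68, -2.17, 0.50], [0.87, 0.26, 0.47], [-0.26, 1.24, 0.44]]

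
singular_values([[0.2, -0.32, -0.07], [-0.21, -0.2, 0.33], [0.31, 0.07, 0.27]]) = [0.45, 0.42, 0.37]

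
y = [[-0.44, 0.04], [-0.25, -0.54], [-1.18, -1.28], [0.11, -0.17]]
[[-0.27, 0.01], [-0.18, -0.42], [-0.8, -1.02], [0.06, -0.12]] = y @ [[0.62, 0.05],[0.05, 0.75]]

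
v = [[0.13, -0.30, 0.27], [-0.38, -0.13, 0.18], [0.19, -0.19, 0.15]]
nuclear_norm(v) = 0.97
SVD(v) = [[-0.81, 0.1, -0.58], [-0.26, -0.95, 0.2], [-0.53, 0.31, 0.79]] @ diag([0.5213191683630615, 0.4431893213304564, 0.003090332651248217]) @ [[-0.21,0.72,-0.66], [0.97,0.08,-0.22], [-0.11,-0.69,-0.72]]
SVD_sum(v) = [[0.09, -0.30, 0.28], [0.03, -0.10, 0.09], [0.06, -0.2, 0.18]] + [[0.04, 0.00, -0.01],[-0.41, -0.03, 0.09],[0.13, 0.01, -0.03]] + [[0.00, 0.00, 0.0], [-0.00, -0.0, -0.0], [-0.00, -0.00, -0.00]]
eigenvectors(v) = [[0.74, -0.49, 0.11], [-0.29, -0.86, 0.69], [0.61, -0.15, 0.71]]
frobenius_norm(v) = 0.68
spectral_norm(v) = 0.52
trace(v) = 0.15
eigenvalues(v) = [0.47, -0.31, -0.0]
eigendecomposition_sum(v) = [[0.28, -0.19, 0.14], [-0.11, 0.07, -0.05], [0.24, -0.15, 0.11]] + [[-0.16, -0.11, 0.13], [-0.27, -0.20, 0.24], [-0.05, -0.04, 0.04]] + [[0.0, -0.0, -0.00],[0.00, -0.00, -0.00],[0.0, -0.0, -0.00]]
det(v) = 0.00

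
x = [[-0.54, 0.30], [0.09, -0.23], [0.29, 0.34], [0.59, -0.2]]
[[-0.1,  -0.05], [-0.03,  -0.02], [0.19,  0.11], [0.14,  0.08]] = x @ [[0.34, 0.19],[0.28, 0.17]]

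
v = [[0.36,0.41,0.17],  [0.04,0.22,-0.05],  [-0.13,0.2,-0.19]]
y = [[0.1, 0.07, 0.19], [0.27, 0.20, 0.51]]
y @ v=[[0.01,0.09,-0.02], [0.04,0.26,-0.06]]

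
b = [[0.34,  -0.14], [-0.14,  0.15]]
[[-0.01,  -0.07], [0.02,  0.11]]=b @ [[0.02,0.15], [0.15,0.89]]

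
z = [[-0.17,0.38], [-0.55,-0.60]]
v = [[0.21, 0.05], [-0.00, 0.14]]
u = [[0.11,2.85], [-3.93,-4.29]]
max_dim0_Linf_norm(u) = 4.29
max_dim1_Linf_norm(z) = 0.6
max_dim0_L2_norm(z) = 0.71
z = v @ u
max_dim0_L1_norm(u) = 7.14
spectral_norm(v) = 0.22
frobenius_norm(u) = 6.48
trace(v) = 0.35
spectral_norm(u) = 6.25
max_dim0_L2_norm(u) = 5.15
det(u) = 10.73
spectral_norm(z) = 0.83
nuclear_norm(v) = 0.35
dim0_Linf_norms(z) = [0.55, 0.6]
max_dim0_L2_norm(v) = 0.21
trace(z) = -0.77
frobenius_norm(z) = 0.91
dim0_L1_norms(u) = [4.04, 7.14]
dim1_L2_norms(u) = [2.85, 5.82]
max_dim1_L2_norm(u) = 5.82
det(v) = 0.03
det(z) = 0.31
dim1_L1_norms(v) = [0.26, 0.14]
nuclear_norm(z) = 1.21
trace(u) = -4.18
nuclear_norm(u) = 7.96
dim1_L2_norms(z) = [0.42, 0.81]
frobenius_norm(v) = 0.26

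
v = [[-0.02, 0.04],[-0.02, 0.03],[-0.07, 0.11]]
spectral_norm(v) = 0.14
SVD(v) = [[-0.31, 0.94], [-0.25, -0.24], [-0.92, -0.25]] @ diag([0.1424071024245949, 0.0044963517467981095]) @ [[0.53, -0.85], [0.85, 0.53]]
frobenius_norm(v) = 0.14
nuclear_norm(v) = 0.15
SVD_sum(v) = [[-0.02, 0.04], [-0.02, 0.03], [-0.07, 0.11]] + [[0.0, 0.0], [-0.00, -0.0], [-0.0, -0.00]]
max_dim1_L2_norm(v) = 0.13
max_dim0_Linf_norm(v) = 0.11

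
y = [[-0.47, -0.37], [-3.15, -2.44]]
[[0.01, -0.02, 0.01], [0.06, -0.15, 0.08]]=y @ [[-0.15, 0.49, -0.22],[0.17, -0.57, 0.25]]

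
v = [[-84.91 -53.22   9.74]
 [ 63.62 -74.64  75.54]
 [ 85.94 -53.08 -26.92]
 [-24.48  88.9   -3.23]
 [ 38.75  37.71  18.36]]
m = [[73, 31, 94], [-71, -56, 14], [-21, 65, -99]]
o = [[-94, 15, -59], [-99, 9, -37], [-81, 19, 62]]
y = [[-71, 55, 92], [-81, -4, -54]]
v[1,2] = 75.54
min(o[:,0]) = -99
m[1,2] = 14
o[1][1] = 9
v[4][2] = 18.36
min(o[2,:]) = -81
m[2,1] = 65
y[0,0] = -71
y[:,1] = [55, -4]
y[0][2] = 92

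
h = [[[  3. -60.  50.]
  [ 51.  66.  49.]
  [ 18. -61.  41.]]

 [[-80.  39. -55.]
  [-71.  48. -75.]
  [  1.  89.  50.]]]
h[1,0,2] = -55.0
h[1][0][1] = 39.0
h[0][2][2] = 41.0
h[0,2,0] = 18.0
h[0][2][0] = 18.0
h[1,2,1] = 89.0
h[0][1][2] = 49.0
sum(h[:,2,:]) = 138.0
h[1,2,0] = 1.0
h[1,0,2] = -55.0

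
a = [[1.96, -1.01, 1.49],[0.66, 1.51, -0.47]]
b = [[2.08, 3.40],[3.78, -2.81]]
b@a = [[6.32, 3.03, 1.50], [5.55, -8.06, 6.95]]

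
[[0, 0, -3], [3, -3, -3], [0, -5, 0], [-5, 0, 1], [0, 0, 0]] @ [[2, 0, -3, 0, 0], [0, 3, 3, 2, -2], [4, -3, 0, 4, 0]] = [[-12, 9, 0, -12, 0], [-6, 0, -18, -18, 6], [0, -15, -15, -10, 10], [-6, -3, 15, 4, 0], [0, 0, 0, 0, 0]]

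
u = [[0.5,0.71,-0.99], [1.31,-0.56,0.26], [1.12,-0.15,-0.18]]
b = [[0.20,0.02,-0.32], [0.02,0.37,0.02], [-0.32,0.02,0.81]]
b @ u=[[-0.23, 0.18, -0.14], [0.52, -0.2, 0.07], [0.77, -0.36, 0.18]]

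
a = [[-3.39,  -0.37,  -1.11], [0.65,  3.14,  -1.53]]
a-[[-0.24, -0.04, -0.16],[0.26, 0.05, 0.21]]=[[-3.15, -0.33, -0.95], [0.39, 3.09, -1.74]]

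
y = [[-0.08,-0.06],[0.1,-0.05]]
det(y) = 0.01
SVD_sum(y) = [[-0.08, 0.00], [0.10, -0.0]] + [[-0.00,-0.06], [-0.00,-0.05]]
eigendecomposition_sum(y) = [[-0.04+0.03j, (-0.03-0.03j)], [(0.05+0.04j), (-0.02+0.04j)]] + [[(-0.04-0.03j), -0.03+0.03j], [0.05-0.04j, -0.02-0.04j]]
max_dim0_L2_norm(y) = 0.13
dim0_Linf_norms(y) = [0.1, 0.06]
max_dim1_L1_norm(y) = 0.15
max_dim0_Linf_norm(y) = 0.1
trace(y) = -0.13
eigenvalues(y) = [(-0.06+0.08j), (-0.06-0.08j)]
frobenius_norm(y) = 0.15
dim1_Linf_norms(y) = [0.08, 0.1]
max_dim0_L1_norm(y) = 0.18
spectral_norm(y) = 0.13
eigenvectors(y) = [[(0.12-0.6j), (0.12+0.6j)], [(-0.79+0j), (-0.79-0j)]]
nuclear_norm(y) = 0.21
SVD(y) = [[-0.62, 0.79], [0.79, 0.62]] @ diag([0.12807764064044153, 0.07807764064044151]) @ [[1.00, -0.02], [-0.02, -1.00]]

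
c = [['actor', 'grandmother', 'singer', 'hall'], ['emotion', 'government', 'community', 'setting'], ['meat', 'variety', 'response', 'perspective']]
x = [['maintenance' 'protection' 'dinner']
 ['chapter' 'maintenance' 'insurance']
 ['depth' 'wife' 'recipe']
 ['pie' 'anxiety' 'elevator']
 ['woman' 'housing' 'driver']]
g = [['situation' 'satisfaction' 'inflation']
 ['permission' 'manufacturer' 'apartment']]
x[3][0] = 'pie'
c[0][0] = 'actor'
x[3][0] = 'pie'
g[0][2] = 'inflation'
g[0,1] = 'satisfaction'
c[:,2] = ['singer', 'community', 'response']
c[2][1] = 'variety'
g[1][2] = 'apartment'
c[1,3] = 'setting'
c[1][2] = 'community'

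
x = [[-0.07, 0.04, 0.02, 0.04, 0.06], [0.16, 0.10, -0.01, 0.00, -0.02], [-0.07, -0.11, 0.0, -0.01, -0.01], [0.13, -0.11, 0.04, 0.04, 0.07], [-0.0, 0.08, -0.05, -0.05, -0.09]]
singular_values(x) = [0.24, 0.22, 0.12, 0.01, 0.0]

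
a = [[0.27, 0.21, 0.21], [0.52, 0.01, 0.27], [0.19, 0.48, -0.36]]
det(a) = 0.07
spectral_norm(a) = 0.70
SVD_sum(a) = [[0.32, 0.18, 0.07], [0.43, 0.24, 0.1], [0.27, 0.15, 0.06]] + [[0.01, -0.05, 0.06],[0.05, -0.18, 0.22],[-0.10, 0.34, -0.41]] + [[-0.06, 0.08, 0.08], [0.04, -0.05, -0.05], [0.01, -0.02, -0.02]]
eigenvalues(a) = [0.65, -0.19, -0.55]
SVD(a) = [[-0.53, -0.12, -0.84],  [-0.72, -0.47, 0.52],  [-0.46, 0.88, 0.16]] @ diag([0.7037507250570756, 0.618245910212558, 0.15200957695844589]) @ [[-0.85,-0.48,-0.2],[-0.18,0.63,-0.75],[0.49,-0.61,-0.62]]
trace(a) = -0.08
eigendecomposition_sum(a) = [[0.34, 0.20, 0.12], [0.38, 0.23, 0.14], [0.24, 0.15, 0.09]] + [[-0.1, 0.08, 0.01],[0.09, -0.07, -0.01],[0.13, -0.11, -0.01]] + [[0.03, -0.08, 0.08], [0.06, -0.14, 0.14], [-0.18, 0.44, -0.44]]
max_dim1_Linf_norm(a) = 0.52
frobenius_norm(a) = 0.95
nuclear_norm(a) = 1.47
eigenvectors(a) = [[-0.60,  -0.54,  -0.16], [-0.67,  0.47,  -0.3], [-0.43,  0.7,  0.94]]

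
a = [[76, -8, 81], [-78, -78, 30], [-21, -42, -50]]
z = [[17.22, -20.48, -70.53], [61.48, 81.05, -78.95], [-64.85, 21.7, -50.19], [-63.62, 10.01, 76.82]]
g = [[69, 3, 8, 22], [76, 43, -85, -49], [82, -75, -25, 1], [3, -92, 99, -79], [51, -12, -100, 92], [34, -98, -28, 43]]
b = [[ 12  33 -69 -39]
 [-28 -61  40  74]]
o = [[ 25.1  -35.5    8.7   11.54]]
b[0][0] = 12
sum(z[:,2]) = -122.85000000000002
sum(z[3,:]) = 23.209999999999994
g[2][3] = 1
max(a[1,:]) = 30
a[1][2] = 30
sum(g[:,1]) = -231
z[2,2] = -50.19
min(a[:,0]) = -78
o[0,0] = 25.1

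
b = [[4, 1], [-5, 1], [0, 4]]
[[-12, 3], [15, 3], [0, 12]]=b @ [[-3, 0], [0, 3]]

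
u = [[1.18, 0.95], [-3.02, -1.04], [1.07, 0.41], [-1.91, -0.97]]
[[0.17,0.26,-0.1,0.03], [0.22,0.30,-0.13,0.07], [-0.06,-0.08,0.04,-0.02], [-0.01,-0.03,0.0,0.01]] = u@[[-0.23, -0.34, 0.14, -0.06], [0.46, 0.70, -0.28, 0.11]]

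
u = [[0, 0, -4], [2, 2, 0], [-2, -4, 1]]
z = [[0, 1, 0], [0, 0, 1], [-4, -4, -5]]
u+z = [[0, 1, -4], [2, 2, 1], [-6, -8, -4]]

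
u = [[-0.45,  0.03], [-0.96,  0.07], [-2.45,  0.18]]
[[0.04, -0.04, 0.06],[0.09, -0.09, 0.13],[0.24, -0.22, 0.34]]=u @ [[-0.10,0.08,-0.12], [-0.05,-0.15,0.28]]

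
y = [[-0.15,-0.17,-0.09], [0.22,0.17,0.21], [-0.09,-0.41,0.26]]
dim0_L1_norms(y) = [0.46, 0.75, 0.56]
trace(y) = 0.28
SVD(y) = [[-0.36, 0.40, -0.84], [0.36, -0.77, -0.52], [-0.86, -0.5, 0.13]] @ diag([0.5326200402086573, 0.3755202399147112, 0.000664968063969219]) @ [[0.40, 0.89, -0.21], [-0.49, 0.01, -0.87], [-0.77, 0.45, 0.44]]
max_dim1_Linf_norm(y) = 0.41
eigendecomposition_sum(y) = [[0j, -0j, (-0+0j)], [-0.00+0.00j, -0.00+0.00j, 0.00+0.00j], [(-0+0j), -0.00+0.00j, 0.00+0.00j]] + [[-0.08-0.03j, (-0.09-0.1j), (-0.04+0.06j)], [(0.11+0.08j), 0.09+0.22j, (0.1-0.08j)], [-0.04+0.16j, (-0.2+0.19j), (0.13+0.08j)]] + [[(-0.08+0.03j), -0.09+0.10j, -0.04-0.06j], [(0.11-0.08j), (0.09-0.22j), 0.10+0.08j], [-0.04-0.16j, -0.20-0.19j, 0.13-0.08j]]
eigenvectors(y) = [[(0.77+0j), (-0.02+0.35j), (-0.02-0.35j)], [-0.45+0.00j, (0.22-0.56j), 0.22+0.56j], [(-0.45+0j), 0.72+0.00j, (0.72-0j)]]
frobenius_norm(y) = 0.65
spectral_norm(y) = 0.53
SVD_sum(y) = [[-0.08,  -0.17,  0.04],[0.08,  0.17,  -0.04],[-0.18,  -0.41,  0.10]] + [[-0.07,0.0,-0.13], [0.14,-0.0,0.25], [0.09,-0.00,0.16]] + [[0.0, -0.00, -0.00], [0.00, -0.0, -0.00], [-0.0, 0.0, 0.00]]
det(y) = 0.00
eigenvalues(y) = [0j, (0.14+0.27j), (0.14-0.27j)]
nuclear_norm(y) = 0.91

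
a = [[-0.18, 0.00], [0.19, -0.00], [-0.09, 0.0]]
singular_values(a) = [0.28, -0.0]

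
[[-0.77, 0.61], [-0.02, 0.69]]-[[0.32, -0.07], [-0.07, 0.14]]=[[-1.09, 0.68], [0.05, 0.55]]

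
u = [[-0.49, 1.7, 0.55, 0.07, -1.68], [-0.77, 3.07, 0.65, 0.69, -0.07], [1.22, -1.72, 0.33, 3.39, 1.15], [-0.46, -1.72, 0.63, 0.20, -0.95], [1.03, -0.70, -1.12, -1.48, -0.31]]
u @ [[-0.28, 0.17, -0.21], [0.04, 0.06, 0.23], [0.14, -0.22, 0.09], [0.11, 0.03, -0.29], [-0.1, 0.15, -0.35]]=[[0.46, -0.35, 1.11], [0.51, -0.08, 0.75], [-0.11, 0.31, -2.01], [0.27, -0.46, 0.03], [-0.61, 0.29, 0.06]]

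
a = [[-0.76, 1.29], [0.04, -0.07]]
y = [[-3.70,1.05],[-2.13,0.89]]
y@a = [[2.85, -4.85], [1.65, -2.81]]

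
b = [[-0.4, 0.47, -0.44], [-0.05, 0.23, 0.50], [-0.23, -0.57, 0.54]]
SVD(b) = [[0.64,  -0.42,  -0.64], [-0.22,  -0.9,  0.38], [-0.73,  -0.1,  -0.67]] @ diag([1.037875736471725, 0.528468300685453, 0.4391300613871757]) @ [[-0.07, 0.65, -0.76],  [0.45, -0.66, -0.60],  [0.89, 0.39, 0.24]]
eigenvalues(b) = [(-0.51+0j), (0.44+0.53j), (0.44-0.53j)]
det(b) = -0.24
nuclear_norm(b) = 2.01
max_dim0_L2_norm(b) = 0.86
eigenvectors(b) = [[0.98+0.00j, (0.31+0.13j), (0.31-0.13j)], [-0.06+0.00j, (-0.25+0.59j), (-0.25-0.59j)], [(0.18+0j), (-0.69+0j), (-0.69-0j)]]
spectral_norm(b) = 1.04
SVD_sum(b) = [[-0.05, 0.43, -0.51], [0.02, -0.15, 0.17], [0.06, -0.49, 0.58]] + [[-0.1, 0.15, 0.14],  [-0.21, 0.31, 0.29],  [-0.02, 0.04, 0.03]] + [[-0.25, -0.11, -0.07],[0.15, 0.06, 0.04],[-0.26, -0.11, -0.07]]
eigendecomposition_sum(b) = [[-0.46-0.00j,0.10-0.00j,-0.24-0.00j], [(0.03+0j),-0.01+0.00j,0.01+0.00j], [-0.09-0.00j,0.02-0.00j,-0.05-0.00j]] + [[0.03+0.02j, (0.18-0.06j), -0.10-0.13j],[(-0.04+0.06j), (0.12+0.34j), (0.24-0.19j)],[(-0.07-0.02j), -0.29+0.26j, (0.29+0.16j)]] + [[(0.03-0.02j), 0.18+0.06j, -0.10+0.13j],  [-0.04-0.06j, 0.12-0.34j, (0.24+0.19j)],  [-0.07+0.02j, -0.29-0.26j, (0.29-0.16j)]]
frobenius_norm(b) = 1.24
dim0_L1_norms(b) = [0.68, 1.27, 1.48]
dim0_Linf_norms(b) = [0.4, 0.57, 0.54]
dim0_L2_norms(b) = [0.46, 0.77, 0.86]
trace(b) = 0.37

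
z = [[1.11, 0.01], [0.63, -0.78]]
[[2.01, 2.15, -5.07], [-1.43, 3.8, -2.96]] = z@[[1.78, 1.97, -4.57], [3.27, -3.28, 0.11]]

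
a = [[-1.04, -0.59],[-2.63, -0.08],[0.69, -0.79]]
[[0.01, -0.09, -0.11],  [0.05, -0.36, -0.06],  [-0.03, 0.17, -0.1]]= a@ [[-0.02, 0.14, 0.02], [0.02, -0.09, 0.15]]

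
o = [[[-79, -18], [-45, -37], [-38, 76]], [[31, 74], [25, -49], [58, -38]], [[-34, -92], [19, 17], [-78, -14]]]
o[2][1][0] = 19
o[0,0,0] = -79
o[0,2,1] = 76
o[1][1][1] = -49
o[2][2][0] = -78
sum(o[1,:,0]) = 114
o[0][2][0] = -38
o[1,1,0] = 25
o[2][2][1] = -14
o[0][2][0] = -38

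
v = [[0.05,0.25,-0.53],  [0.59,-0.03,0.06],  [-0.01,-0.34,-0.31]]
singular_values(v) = [0.62, 0.59, 0.42]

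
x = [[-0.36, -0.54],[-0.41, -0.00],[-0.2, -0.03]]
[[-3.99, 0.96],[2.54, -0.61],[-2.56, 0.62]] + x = [[-4.35, 0.42], [2.13, -0.61], [-2.76, 0.59]]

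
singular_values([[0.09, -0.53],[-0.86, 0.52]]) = [1.07, 0.38]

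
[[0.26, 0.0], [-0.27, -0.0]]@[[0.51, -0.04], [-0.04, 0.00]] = [[0.13, -0.01], [-0.14, 0.01]]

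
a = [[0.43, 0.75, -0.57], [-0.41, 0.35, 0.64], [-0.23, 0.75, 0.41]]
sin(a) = [[0.44, 0.74, -0.59], [-0.33, 0.3, 0.52], [-0.14, 0.69, 0.27]]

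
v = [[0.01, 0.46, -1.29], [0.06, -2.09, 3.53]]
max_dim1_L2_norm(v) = 4.1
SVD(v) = [[-0.31, 0.95], [0.95, 0.31]] @ diag([4.318092895672055, 0.24994748317703233]) @ [[0.01, -0.49, 0.87], [0.11, -0.86, -0.49]]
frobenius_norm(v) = 4.33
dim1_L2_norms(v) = [1.37, 4.1]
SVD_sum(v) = [[-0.02,0.67,-1.17], [0.05,-2.02,3.57]] + [[0.03, -0.21, -0.12], [0.01, -0.07, -0.04]]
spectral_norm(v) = 4.32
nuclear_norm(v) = 4.57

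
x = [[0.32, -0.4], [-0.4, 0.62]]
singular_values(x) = [0.9, 0.04]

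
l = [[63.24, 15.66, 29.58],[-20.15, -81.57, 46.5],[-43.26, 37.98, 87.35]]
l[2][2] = 87.35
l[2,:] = [-43.26, 37.98, 87.35]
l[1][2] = 46.5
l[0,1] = 15.66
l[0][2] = 29.58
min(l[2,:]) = -43.26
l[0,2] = 29.58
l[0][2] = 29.58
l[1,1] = -81.57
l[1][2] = 46.5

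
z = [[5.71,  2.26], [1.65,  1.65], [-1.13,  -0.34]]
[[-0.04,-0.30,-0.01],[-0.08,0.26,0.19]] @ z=[[-0.71, -0.58], [-0.24, 0.18]]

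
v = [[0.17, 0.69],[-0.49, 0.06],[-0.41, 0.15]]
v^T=[[0.17, -0.49, -0.41], [0.69, 0.06, 0.15]]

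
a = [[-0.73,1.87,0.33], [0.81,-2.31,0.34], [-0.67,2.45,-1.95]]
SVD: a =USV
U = [[-0.42, -0.67, 0.62], [0.57, 0.34, 0.75], [-0.71, 0.66, 0.24]]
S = [4.28, 1.49, 0.0]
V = [[0.29, -0.9, 0.34], [0.22, -0.28, -0.93], [-0.93, -0.34, -0.11]]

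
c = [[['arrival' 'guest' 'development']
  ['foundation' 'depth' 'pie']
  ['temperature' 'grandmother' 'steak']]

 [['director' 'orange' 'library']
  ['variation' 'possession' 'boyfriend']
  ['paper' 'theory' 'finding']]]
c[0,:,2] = ['development', 'pie', 'steak']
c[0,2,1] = 'grandmother'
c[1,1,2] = 'boyfriend'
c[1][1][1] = 'possession'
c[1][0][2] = 'library'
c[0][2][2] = 'steak'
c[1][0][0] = 'director'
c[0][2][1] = 'grandmother'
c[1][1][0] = 'variation'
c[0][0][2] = 'development'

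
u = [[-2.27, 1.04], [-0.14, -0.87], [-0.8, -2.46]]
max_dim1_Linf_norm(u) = 2.46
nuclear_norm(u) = 5.22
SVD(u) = [[0.47, 0.88], [-0.3, 0.1], [-0.83, 0.46]] @ diag([2.8151140574984974, 2.4036915033494517]) @ [[-0.13, 0.99], [-0.99, -0.13]]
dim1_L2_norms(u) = [2.5, 0.88, 2.59]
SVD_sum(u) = [[-0.17, 1.31],[0.11, -0.84],[0.30, -2.32]] + [[-2.1, -0.27], [-0.25, -0.03], [-1.1, -0.14]]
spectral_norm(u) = 2.82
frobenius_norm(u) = 3.70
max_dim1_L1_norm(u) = 3.31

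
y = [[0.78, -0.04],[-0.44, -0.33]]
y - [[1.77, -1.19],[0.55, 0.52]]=[[-0.99, 1.15], [-0.99, -0.85]]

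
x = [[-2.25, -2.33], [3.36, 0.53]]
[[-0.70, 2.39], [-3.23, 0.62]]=x @ [[-1.19,0.41], [1.45,-1.42]]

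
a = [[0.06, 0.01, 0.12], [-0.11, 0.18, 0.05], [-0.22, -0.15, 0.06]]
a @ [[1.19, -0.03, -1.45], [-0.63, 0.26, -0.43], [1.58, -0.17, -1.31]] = [[0.25, -0.02, -0.25], [-0.17, 0.04, 0.02], [-0.07, -0.04, 0.30]]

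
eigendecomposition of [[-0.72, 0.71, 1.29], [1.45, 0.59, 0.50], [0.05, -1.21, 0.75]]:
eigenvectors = [[0.83+0.00j, -0.18+0.35j, -0.18-0.35j],[(-0.49+0j), (0.18+0.62j), 0.18-0.62j],[(-0.27+0j), -0.66+0.00j, (-0.66-0j)]]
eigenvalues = [(-1.57+0j), (1.09+1.11j), (1.09-1.11j)]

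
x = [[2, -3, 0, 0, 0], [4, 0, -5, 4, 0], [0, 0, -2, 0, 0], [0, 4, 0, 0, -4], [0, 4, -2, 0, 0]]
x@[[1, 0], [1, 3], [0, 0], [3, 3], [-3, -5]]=[[-1, -9], [16, 12], [0, 0], [16, 32], [4, 12]]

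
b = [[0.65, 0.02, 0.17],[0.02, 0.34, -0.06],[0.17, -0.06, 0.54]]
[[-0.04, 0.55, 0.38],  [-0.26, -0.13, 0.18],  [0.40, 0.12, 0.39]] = b@[[-0.24, 0.88, 0.4], [-0.62, -0.46, 0.63], [0.75, -0.10, 0.66]]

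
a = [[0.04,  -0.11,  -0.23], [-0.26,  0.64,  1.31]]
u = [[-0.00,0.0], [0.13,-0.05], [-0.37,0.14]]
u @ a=[[0.00,  0.0,  0.0], [0.02,  -0.05,  -0.10], [-0.05,  0.13,  0.27]]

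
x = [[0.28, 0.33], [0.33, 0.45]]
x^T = [[0.28,  0.33],  [0.33,  0.45]]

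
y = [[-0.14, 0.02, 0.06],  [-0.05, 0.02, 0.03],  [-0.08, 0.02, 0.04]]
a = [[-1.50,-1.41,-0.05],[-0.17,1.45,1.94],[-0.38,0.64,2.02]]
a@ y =[[0.28, -0.06, -0.13], [-0.2, 0.06, 0.11], [-0.14, 0.05, 0.08]]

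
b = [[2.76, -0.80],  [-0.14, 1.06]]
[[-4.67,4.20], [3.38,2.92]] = b@ [[-0.80,2.41], [3.08,3.07]]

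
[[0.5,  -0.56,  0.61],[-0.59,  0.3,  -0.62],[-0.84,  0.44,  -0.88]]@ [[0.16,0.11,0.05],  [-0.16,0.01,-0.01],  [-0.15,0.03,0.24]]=[[0.08,0.07,0.18], [-0.05,-0.08,-0.18], [-0.07,-0.11,-0.26]]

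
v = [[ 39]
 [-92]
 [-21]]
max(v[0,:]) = 39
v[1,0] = -92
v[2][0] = -21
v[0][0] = 39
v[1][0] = -92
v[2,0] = -21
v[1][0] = -92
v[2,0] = -21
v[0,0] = 39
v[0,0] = 39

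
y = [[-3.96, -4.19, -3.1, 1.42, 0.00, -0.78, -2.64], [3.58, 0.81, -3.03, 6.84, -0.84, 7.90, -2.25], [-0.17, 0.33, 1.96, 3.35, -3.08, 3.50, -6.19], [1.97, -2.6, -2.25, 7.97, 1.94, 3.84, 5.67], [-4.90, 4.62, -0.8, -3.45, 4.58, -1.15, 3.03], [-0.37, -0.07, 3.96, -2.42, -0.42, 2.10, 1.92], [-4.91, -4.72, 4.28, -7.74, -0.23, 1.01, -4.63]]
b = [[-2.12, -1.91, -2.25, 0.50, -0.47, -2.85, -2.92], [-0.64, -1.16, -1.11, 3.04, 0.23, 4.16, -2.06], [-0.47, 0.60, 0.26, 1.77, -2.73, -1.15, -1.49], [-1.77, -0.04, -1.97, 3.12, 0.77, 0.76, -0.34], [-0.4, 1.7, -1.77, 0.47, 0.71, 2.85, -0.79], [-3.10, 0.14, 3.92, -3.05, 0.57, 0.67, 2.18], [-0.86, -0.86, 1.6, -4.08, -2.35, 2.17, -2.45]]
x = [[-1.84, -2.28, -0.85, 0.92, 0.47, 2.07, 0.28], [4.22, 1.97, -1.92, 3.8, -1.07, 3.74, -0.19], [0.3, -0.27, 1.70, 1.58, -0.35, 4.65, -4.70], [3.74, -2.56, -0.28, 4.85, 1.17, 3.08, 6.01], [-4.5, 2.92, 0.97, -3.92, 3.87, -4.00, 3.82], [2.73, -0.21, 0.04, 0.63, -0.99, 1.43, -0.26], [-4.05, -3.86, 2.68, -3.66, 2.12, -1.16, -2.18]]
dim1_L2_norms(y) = [7.24, 11.73, 8.67, 11.4, 9.45, 5.47, 12.13]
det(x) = 7162.89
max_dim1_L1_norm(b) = 14.37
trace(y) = 8.83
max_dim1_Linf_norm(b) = 4.16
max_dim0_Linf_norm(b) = 4.16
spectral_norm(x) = 14.39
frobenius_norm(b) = 13.76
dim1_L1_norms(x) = [8.71, 16.91, 13.55, 21.69, 24.0, 6.29, 19.71]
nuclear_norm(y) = 56.97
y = x + b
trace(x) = 9.80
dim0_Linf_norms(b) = [3.1, 1.91, 3.92, 4.08, 2.73, 4.16, 2.92]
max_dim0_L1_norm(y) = 33.19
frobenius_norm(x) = 19.35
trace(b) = -0.97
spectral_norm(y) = 17.92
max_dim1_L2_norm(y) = 12.13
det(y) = 266862.92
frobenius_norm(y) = 25.72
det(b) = -4504.55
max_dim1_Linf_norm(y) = 7.97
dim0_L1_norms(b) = [9.36, 6.41, 12.88, 16.03, 7.83, 14.61, 12.23]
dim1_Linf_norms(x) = [2.28, 4.22, 4.7, 6.01, 4.5, 2.73, 4.05]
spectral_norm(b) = 8.75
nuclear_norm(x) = 39.46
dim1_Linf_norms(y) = [4.19, 7.9, 6.19, 7.97, 4.9, 3.96, 7.74]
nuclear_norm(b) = 31.52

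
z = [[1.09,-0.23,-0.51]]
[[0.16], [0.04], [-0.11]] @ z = [[0.17, -0.04, -0.08],[0.04, -0.01, -0.02],[-0.12, 0.03, 0.06]]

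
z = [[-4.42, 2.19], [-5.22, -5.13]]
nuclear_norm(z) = 12.09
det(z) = 34.11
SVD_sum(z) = [[-2.14, -1.37], [-6.03, -3.87]] + [[-2.28, 3.56],[0.81, -1.26]]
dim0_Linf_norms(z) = [5.22, 5.13]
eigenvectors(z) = [[(-0.06-0.54j), -0.06+0.54j],[(0.84+0j), 0.84-0.00j]]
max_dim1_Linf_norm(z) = 5.22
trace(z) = -9.55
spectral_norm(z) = 7.60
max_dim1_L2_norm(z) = 7.32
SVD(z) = [[-0.33, -0.94], [-0.94, 0.33]] @ diag([7.599847515830745, 4.487774251911659]) @ [[0.84, 0.54], [0.54, -0.84]]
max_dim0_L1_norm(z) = 9.64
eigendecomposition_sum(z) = [[(-2.21+1.93j),  (1.1+1.56j)], [-2.61-3.71j,  -2.57+1.43j]] + [[-2.21-1.93j,  1.10-1.56j], [-2.61+3.71j,  (-2.57-1.43j)]]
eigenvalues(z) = [(-4.78+3.36j), (-4.78-3.36j)]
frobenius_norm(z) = 8.83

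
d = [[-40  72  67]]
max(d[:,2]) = 67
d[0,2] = 67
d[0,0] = -40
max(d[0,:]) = 72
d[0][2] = 67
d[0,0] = -40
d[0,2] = 67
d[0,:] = [-40, 72, 67]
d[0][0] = -40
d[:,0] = [-40]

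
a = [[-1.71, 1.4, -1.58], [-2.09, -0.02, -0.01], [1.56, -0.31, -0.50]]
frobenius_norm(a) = 3.81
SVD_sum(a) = [[-2.2,  0.82,  -0.69],[-1.69,  0.63,  -0.53],[1.23,  -0.46,  0.38]] + [[0.49,0.55,-0.91], [-0.37,-0.41,0.68], [0.38,0.42,-0.7]] + [[0.0, 0.03, 0.02], [-0.04, -0.24, -0.16], [-0.04, -0.27, -0.19]]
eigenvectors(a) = [[-0.67+0.00j, -0.67-0.00j, 0.17+0.00j], [(-0.22-0.55j), -0.22+0.55j, (0.8+0j)], [0.15+0.42j, 0.15-0.42j, (0.58+0j)]]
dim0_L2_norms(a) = [3.12, 1.43, 1.66]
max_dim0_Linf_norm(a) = 2.09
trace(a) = -2.23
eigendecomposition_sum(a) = [[-0.86+0.92j, (0.73+0.16j), -0.76-0.49j], [(-1.05-0.41j), 0.11+0.66j, 0.15-0.79j], [0.78+0.33j, -0.07-0.50j, -0.14+0.59j]] + [[(-0.86-0.92j), (0.73-0.16j), -0.76+0.49j], [(-1.05+0.41j), 0.11-0.66j, (0.15+0.79j)], [(0.78-0.33j), -0.07+0.50j, (-0.14-0.59j)]] + [[0.00+0.00j, -0.05-0.00j, -0.07-0.00j],[0.01+0.00j, (-0.24-0j), (-0.32-0j)],[0.01+0.00j, (-0.17-0j), (-0.23-0j)]]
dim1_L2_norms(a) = [2.72, 2.09, 1.67]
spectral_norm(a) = 3.38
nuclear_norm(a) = 5.53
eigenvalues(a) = [(-0.88+2.16j), (-0.88-2.16j), (-0.47+0j)]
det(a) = -2.57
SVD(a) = [[-0.73,  0.68,  -0.08], [-0.56,  -0.51,  0.66], [0.4,  0.52,  0.75]] @ diag([3.3751878845010426, 1.7145672420206486, 0.44403368893259026]) @ [[0.90, -0.34, 0.28], [0.42, 0.47, -0.78], [-0.13, -0.82, -0.56]]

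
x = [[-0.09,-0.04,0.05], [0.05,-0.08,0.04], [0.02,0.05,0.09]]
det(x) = 0.001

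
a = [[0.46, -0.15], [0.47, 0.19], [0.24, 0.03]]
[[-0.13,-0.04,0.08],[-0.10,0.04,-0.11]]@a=[[-0.06,0.01], [-0.05,0.02]]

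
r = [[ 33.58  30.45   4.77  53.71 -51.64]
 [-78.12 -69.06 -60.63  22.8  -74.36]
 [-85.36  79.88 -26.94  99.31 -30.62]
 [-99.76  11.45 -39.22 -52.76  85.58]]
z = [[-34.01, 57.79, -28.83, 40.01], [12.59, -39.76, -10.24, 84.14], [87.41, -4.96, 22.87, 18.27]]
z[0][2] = -28.83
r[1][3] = 22.8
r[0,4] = -51.64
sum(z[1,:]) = 46.730000000000004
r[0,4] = -51.64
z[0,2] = -28.83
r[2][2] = -26.94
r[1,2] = -60.63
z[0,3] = 40.01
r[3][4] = 85.58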